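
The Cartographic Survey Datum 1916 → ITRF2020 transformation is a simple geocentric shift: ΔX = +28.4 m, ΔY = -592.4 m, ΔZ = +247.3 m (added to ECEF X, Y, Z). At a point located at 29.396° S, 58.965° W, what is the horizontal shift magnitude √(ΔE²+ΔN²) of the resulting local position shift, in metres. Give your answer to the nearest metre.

549 m

At φ = -29.396°, λ = -58.965°: sin φ = -0.490843, cos φ = 0.871248, sin λ = -0.856853, cos λ = 0.515562.
ΔE = −sin λ·ΔX + cos λ·ΔY = −(-0.856853)·(28.4) + (0.515562)·(-592.4) = -281.08 m.
ΔN = −sin φ cos λ·ΔX − sin φ sin λ·ΔY + cos φ·ΔZ = −(-0.490843)(0.515562)(28.4) − (-0.490843)(-0.856853)(-592.4) + (0.871248)(247.3) = 471.80 m.
Horizontal magnitude = √(ΔE² + ΔN²) = √((-281.08)² + 471.80²) = 549.18 m.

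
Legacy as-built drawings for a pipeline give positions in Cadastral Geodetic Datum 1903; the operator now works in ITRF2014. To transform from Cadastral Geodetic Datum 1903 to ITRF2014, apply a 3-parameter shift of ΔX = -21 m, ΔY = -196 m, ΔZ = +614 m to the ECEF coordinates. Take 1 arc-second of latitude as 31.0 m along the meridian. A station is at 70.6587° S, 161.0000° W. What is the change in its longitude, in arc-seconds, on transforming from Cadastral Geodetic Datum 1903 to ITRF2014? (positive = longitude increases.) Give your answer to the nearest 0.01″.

Δλ = 17.38″

sin φ = -0.943562, cos φ = 0.331195, sin λ = -0.325568, cos λ = -0.945519.
East component: ΔE = −sin λ·ΔX + cos λ·ΔY = −(-0.325568)(-21) + (-0.945519)(-196) = 178.48 m.
1° of latitude spans 3600 × 31.00 = 111600 m; at latitude φ, 1° of longitude spans that × cos φ = 36961.3 m, so Δλ = 178.48 / 36961.3 × 3600 = 17.384″.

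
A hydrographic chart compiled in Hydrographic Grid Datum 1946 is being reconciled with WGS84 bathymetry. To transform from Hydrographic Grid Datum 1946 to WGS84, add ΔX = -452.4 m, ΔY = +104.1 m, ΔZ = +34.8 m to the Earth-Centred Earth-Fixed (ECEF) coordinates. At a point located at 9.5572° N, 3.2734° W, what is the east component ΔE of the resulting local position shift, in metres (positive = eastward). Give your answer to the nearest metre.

ΔE = 78 m

The local east axis at (φ, λ) is (−sin λ, cos λ, 0), so ΔE = −sin(-3.2734°)·(-452.4) + cos(-3.2734°)·104.1 = 78.10 m.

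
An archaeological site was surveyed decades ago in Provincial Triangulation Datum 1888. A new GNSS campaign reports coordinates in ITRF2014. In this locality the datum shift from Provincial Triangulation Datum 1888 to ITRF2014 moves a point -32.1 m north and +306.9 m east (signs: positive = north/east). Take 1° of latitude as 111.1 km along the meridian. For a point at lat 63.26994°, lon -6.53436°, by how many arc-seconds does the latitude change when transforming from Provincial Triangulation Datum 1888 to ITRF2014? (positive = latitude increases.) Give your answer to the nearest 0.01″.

Δφ = -1.04″

1° of latitude = 111.1 km, so Δφ = -32.1 / 111100 = -0.0002889° = -1.040″.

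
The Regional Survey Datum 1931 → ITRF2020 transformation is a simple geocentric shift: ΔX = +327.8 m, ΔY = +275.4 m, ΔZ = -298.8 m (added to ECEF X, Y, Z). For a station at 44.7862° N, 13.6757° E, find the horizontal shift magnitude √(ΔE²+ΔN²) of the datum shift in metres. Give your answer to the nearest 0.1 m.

518.4 m

The local east axis at (φ, λ) is (−sin λ, cos λ, 0), so ΔE = −sin(13.6757°)·327.8 + cos(13.6757°)·275.4 = 190.09 m.
The local north axis is (−sin φ cos λ, −sin φ sin λ, cos φ), giving ΔN = -224.376 − 45.869 − 212.070 = -482.32 m.
Horizontal magnitude = √(ΔE² + ΔN²) = √(190.09² + (-482.32)²) = 518.42 m.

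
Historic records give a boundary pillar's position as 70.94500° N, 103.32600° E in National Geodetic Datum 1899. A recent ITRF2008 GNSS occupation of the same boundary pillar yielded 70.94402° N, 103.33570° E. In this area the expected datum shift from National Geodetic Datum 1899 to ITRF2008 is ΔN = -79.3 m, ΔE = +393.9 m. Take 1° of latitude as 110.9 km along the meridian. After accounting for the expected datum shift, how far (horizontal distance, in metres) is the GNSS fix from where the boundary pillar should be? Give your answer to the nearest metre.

52 m

Observed coordinate differences: Δφ = -0.00098°, Δλ = +0.00970°.
Converting to metres (1° lat = 110900 m, cos φ = 0.326476): observed ΔN = -108.7 m, observed ΔE = 351.2 m.
Subtracting the expected shift leaves a residual of -108.7 − (-79.3) = -29.4 m north and 351.2 − (393.9) = -42.7 m east.
Residual distance = √((-29.4)² + (-42.7)²) = 51.8 m.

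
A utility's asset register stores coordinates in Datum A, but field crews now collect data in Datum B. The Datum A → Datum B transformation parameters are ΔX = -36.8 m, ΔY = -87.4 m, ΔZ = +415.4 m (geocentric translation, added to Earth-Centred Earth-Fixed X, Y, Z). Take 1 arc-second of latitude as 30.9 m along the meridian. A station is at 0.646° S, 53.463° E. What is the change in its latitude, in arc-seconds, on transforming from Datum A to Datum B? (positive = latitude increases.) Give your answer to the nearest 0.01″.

Δφ = 13.41″

sin φ = -0.011275, cos φ = 0.999936, sin λ = 0.803473, cos λ = 0.595342.
North component: ΔN = −sin φ cos λ·ΔX − sin φ sin λ·ΔY + cos φ·ΔZ = −(-0.011275)(0.595342)(-36.8) − (-0.011275)(0.803473)(-87.4) + (0.999936)(415.4) = 414.33 m.
1° of latitude spans 3600 × 30.90 = 111240 m, so Δφ = 414.33 / 111240 × 3600 = 13.409″.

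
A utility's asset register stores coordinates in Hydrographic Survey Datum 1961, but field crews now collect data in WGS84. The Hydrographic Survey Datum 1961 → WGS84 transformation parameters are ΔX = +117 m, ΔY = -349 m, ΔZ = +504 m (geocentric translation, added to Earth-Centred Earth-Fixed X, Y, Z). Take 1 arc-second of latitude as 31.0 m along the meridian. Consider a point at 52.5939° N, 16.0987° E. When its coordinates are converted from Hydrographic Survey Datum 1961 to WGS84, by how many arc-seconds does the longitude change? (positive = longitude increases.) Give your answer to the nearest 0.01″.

Δλ = -19.53″

sin φ = 0.794350, cos φ = 0.607460, sin λ = 0.277293, cos λ = 0.960785.
East component: ΔE = −sin λ·ΔX + cos λ·ΔY = −(0.277293)(117) + (0.960785)(-349) = -367.76 m.
1° of latitude spans 3600 × 31.00 = 111600 m; at latitude φ, 1° of longitude spans that × cos φ = 67792.6 m, so Δλ = -367.76 / 67792.6 × 3600 = -19.529″.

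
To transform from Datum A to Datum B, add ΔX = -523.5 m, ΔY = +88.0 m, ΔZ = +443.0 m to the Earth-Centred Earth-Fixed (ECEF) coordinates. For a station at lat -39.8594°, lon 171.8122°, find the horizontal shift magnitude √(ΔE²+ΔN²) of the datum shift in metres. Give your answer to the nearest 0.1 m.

680.3 m

At φ = -39.8594°, λ = 171.8122°: sin φ = -0.640906, cos φ = 0.767619, sin λ = 0.142418, cos λ = -0.989807.
ΔE = −sin λ·ΔX + cos λ·ΔY = −(0.142418)·(-523.5) + (-0.989807)·(88.0) = -12.55 m.
ΔN = −sin φ cos λ·ΔX − sin φ sin λ·ΔY + cos φ·ΔZ = −(-0.640906)(-0.989807)(-523.5) − (-0.640906)(0.142418)(88.0) + (0.767619)(443.0) = 680.18 m.
Horizontal magnitude = √(ΔE² + ΔN²) = √((-12.55)² + 680.18²) = 680.30 m.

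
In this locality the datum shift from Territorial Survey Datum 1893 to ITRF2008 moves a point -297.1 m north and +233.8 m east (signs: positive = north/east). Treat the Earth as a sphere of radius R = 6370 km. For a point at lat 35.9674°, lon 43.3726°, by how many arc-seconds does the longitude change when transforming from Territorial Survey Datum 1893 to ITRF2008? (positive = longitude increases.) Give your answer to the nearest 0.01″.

Δλ = 9.35″

At latitude 35.9674°, cos φ = 0.809351.
One radian of longitude at latitude φ spans R cos φ, so Δλ = ΔE / (R cos φ) = 233.8 / (6370000 × 0.809351) = 4.5349e-05 rad = 9.354″.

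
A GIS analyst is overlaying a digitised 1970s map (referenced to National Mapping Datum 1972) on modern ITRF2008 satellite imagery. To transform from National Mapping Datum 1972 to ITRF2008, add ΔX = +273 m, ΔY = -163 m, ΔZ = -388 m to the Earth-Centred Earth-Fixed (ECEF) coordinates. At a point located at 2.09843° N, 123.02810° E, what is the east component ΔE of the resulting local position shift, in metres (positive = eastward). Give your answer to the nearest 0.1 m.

At φ = 2.09843°, λ = 123.02810°: sin φ = 0.036616, cos φ = 0.999329, sin λ = 0.838403, cos λ = -0.545050.
ΔE = −sin λ·ΔX + cos λ·ΔY = −(0.838403)·(273) + (-0.545050)·(-163) = -140.04 m.

ΔE = -140.0 m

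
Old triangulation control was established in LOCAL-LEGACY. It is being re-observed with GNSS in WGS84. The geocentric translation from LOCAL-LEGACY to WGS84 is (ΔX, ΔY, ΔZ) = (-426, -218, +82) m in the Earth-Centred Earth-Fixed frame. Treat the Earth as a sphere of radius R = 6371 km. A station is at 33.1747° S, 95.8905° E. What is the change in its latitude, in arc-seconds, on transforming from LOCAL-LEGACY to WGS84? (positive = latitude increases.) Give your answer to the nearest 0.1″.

Δφ = -0.8″

sin φ = -0.547194, cos φ = 0.837006, sin λ = 0.994720, cos λ = -0.102628.
North component: ΔN = −sin φ cos λ·ΔX − sin φ sin λ·ΔY + cos φ·ΔZ = −(-0.547194)(-0.102628)(-426) − (-0.547194)(0.994720)(-218) + (0.837006)(82) = -26.10 m.
1° of latitude spans πR/180 = 111195 m, so Δφ = -26.10 / 111195 × 3600 = -0.845″.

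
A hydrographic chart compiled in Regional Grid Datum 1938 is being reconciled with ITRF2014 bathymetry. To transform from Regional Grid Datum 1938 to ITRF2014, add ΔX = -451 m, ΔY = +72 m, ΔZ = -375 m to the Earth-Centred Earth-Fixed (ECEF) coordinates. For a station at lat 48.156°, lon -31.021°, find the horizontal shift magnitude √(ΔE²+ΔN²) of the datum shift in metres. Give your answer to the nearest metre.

At φ = 48.156°, λ = -31.021°: sin φ = 0.744964, cos φ = 0.667105, sin λ = -0.515352, cos λ = 0.856978.
ΔE = −sin λ·ΔX + cos λ·ΔY = −(-0.515352)·(-451) + (0.856978)·(72) = -170.72 m.
ΔN = −sin φ cos λ·ΔX − sin φ sin λ·ΔY + cos φ·ΔZ = −(0.744964)(0.856978)(-451) − (0.744964)(-0.515352)(72) + (0.667105)(-375) = 65.40 m.
Horizontal magnitude = √(ΔE² + ΔN²) = √((-170.72)² + 65.40²) = 182.82 m.

183 m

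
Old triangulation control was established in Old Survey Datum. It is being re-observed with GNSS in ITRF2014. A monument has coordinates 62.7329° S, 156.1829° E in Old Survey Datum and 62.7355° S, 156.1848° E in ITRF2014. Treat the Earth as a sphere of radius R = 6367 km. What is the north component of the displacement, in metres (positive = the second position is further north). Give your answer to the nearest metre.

ΔN = -289 m

Δφ = -62.7355° − -62.7329° = -0.0026°; Δλ = 156.1848° − 156.1829° = +0.0019°.
1° along a meridian = πR/180 = 111125 m.
ΔN = Δφ × 111125 = -288.9 m; ΔE = Δλ × 111125 × cos(-62.7329°) = +0.0019 × 111125 × 0.458139 = 96.7 m.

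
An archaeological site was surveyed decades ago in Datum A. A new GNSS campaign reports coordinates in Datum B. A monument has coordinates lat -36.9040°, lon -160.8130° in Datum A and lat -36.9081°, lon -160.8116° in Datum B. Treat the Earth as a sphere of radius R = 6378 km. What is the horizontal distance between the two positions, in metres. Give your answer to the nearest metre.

473 m

Δφ = -36.9081° − -36.9040° = -0.0041°; Δλ = -160.8116° − -160.8130° = +0.0014°.
1° along a meridian = πR/180 = 111317 m.
ΔN = Δφ × 111317 = -456.4 m; ΔE = Δλ × 111317 × cos(-36.9040°) = +0.0014 × 111317 × 0.799643 = 124.6 m.
Distance = √(ΔE² + ΔN²) = √(124.6² + (-456.4)²) = 473.1 m.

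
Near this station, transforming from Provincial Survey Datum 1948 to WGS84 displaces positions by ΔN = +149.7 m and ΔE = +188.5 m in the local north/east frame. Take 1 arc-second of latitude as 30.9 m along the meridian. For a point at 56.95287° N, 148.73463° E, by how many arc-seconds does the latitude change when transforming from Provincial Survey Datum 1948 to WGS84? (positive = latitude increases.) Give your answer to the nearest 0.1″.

1″ of latitude = 30.90 m, so Δφ = 149.7 / 30.90 = 4.845″.

Δφ = 4.8″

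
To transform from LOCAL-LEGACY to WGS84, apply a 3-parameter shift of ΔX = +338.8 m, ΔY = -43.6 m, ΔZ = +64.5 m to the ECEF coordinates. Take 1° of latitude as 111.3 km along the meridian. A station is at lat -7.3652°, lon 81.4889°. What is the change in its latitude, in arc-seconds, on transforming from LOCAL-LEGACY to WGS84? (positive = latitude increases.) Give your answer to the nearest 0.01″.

sin φ = -0.128193, cos φ = 0.991749, sin λ = 0.988987, cos λ = 0.148001.
North component: ΔN = −sin φ cos λ·ΔX − sin φ sin λ·ΔY + cos φ·ΔZ = −(-0.128193)(0.148001)(338.8) − (-0.128193)(0.988987)(-43.6) + (0.991749)(64.5) = 64.87 m.
1° of latitude spans 111300 m, so Δφ = 64.87 / 111300 × 3600 = 2.098″.

Δφ = 2.10″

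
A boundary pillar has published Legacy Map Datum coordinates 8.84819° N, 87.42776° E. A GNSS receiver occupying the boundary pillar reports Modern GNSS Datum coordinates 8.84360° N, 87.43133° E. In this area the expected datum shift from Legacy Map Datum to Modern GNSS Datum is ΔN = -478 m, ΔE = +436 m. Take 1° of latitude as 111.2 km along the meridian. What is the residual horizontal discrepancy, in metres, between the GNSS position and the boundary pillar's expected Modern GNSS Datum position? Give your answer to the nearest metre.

54 m

Observed coordinate differences: Δφ = -0.00459°, Δλ = +0.00357°.
Converting to metres (1° lat = 111200 m, cos φ = 0.988099): observed ΔN = -510.4 m, observed ΔE = 392.3 m.
Subtracting the expected shift leaves a residual of -510.4 − (-478) = -32.4 m north and 392.3 − (436) = -43.7 m east.
Residual distance = √((-32.4)² + (-43.7)²) = 54.4 m.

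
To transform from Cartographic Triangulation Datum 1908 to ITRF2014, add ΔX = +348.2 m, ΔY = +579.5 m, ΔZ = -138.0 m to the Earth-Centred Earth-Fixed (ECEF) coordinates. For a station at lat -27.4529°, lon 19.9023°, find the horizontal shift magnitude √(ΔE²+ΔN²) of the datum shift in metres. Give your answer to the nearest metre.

443 m

At φ = -27.4529°, λ = 19.9023°: sin φ = -0.461019, cos φ = 0.887390, sin λ = 0.340417, cos λ = 0.940274.
ΔE = −sin λ·ΔX + cos λ·ΔY = −(0.340417)·(348.2) + (0.940274)·(579.5) = 426.36 m.
ΔN = −sin φ cos λ·ΔX − sin φ sin λ·ΔY + cos φ·ΔZ = −(-0.461019)(0.940274)(348.2) − (-0.461019)(0.340417)(579.5) + (0.887390)(-138.0) = 119.43 m.
Horizontal magnitude = √(ΔE² + ΔN²) = √(426.36² + 119.43²) = 442.77 m.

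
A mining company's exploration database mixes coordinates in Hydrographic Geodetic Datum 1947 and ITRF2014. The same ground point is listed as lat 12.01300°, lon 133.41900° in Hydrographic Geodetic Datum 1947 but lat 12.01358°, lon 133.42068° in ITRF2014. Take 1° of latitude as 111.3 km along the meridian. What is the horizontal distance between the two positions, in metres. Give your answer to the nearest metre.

Δφ = 12.01358° − 12.01300° = +0.00058°; Δλ = 133.42068° − 133.41900° = +0.00168°.
ΔN = Δφ × 111300 = 64.6 m; ΔE = Δλ × 111300 × cos(12.01300°) = +0.00168 × 111300 × 0.978100 = 182.9 m.
Distance = √(ΔE² + ΔN²) = √(182.9² + 64.6²) = 193.9 m.

194 m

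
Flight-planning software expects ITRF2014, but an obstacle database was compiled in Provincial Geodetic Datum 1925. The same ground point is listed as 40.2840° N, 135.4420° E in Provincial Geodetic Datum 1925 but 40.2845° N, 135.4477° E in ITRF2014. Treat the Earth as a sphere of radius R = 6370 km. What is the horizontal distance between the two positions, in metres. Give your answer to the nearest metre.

Δφ = 40.2845° − 40.2840° = +0.0005°; Δλ = 135.4477° − 135.4420° = +0.0057°.
1° along a meridian = πR/180 = 111177 m.
ΔN = Δφ × 111177 = 55.6 m; ΔE = Δλ × 111177 × cos(40.2840°) = +0.0057 × 111177 × 0.762849 = 483.4 m.
Distance = √(ΔE² + ΔN²) = √(483.4² + 55.6²) = 486.6 m.

487 m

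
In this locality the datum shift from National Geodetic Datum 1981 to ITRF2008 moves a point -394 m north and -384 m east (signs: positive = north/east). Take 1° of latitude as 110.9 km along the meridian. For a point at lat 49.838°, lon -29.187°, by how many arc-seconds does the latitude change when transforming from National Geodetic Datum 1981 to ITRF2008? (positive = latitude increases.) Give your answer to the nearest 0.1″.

Δφ = -12.8″

1° of latitude = 110.9 km, so Δφ = -394.0 / 110900 = -0.0035528° = -12.790″.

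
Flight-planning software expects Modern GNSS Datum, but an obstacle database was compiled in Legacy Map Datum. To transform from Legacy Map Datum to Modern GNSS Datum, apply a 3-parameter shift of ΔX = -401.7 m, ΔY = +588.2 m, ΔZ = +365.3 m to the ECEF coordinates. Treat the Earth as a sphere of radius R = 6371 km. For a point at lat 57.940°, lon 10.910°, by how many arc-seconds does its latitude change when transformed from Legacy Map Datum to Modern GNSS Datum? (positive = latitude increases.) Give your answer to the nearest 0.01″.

Δφ = 14.05″

sin φ = 0.847493, cos φ = 0.530807, sin λ = 0.189267, cos λ = 0.981926.
North component: ΔN = −sin φ cos λ·ΔX − sin φ sin λ·ΔY + cos φ·ΔZ = −(0.847493)(0.981926)(-401.7) − (0.847493)(0.189267)(588.2) + (0.530807)(365.3) = 433.84 m.
1° of latitude spans πR/180 = 111195 m, so Δφ = 433.84 / 111195 × 3600 = 14.046″.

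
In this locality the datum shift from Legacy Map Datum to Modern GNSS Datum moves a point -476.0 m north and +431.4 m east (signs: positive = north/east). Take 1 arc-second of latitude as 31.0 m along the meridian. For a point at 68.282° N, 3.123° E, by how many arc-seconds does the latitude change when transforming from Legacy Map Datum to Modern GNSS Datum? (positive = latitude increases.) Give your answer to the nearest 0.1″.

Δφ = -15.4″

1″ of latitude = 31.00 m, so Δφ = -476.0 / 31.00 = -15.355″.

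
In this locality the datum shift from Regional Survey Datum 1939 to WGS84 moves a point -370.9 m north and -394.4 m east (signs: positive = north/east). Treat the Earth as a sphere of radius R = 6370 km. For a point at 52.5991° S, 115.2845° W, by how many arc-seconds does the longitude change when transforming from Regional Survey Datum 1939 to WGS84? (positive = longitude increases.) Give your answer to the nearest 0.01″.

Δλ = -21.03″

At latitude -52.5991°, cos φ = 0.607388.
One radian of longitude at latitude φ spans R cos φ, so Δλ = ΔE / (R cos φ) = -394.4 / (6370000 × 0.607388) = -1.0194e-04 rad = -21.026″.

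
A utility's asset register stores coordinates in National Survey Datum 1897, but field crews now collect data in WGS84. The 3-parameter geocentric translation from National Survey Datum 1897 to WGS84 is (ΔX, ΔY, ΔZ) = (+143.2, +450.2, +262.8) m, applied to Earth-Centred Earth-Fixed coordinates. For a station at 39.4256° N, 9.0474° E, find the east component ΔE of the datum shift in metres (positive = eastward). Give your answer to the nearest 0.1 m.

ΔE = 422.1 m

The local east axis at (φ, λ) is (−sin λ, cos λ, 0), so ΔE = −sin(9.0474°)·143.2 + cos(9.0474°)·450.2 = 422.08 m.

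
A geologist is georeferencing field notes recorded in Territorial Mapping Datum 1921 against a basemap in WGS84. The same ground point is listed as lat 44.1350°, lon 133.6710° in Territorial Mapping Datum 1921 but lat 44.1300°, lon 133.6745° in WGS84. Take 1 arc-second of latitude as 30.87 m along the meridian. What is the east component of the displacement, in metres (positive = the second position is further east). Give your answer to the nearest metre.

Δφ = 44.1300° − 44.1350° = -0.0050°; Δλ = 133.6745° − 133.6710° = +0.0035°.
1° of latitude = 3600 × 30.87 = 111132 m.
ΔN = Δφ × 111132 = -555.7 m; ΔE = Δλ × 111132 × cos(44.1350°) = +0.0035 × 111132 × 0.717701 = 279.2 m.

ΔE = 279 m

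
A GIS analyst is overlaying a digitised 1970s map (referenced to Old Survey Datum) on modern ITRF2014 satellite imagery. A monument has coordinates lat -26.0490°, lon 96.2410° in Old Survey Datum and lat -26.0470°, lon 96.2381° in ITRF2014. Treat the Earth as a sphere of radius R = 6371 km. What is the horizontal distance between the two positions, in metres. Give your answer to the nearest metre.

365 m

Δφ = -26.0470° − -26.0490° = +0.0020°; Δλ = 96.2381° − 96.2410° = -0.0029°.
1° along a meridian = πR/180 = 111195 m.
ΔN = Δφ × 111195 = 222.4 m; ΔE = Δλ × 111195 × cos(-26.0490°) = -0.0029 × 111195 × 0.898419 = -289.7 m.
Distance = √(ΔE² + ΔN²) = √((-289.7)² + 222.4²) = 365.2 m.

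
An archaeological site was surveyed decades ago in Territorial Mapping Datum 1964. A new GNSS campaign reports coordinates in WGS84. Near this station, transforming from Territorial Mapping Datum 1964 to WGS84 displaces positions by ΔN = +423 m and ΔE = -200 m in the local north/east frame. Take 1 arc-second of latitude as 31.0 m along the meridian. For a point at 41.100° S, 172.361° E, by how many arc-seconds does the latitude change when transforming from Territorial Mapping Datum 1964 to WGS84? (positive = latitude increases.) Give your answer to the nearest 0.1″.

Δφ = 13.6″

1″ of latitude = 31.00 m, so Δφ = 423.0 / 31.00 = 13.645″.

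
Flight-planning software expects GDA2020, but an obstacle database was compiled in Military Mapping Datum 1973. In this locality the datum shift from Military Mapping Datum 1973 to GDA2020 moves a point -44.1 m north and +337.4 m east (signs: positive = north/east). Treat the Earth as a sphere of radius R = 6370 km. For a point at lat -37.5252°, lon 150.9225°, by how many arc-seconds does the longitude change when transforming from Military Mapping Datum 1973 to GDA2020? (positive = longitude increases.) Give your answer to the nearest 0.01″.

Δλ = 13.78″

At latitude -37.5252°, cos φ = 0.793086.
One radian of longitude at latitude φ spans R cos φ, so Δλ = ΔE / (R cos φ) = 337.4 / (6370000 × 0.793086) = 6.6786e-05 rad = 13.776″.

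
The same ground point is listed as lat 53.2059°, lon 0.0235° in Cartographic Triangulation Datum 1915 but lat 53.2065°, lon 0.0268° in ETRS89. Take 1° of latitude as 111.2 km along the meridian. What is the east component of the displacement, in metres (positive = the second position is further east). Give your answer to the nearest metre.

ΔE = 220 m

Δφ = 53.2065° − 53.2059° = +0.0006°; Δλ = 0.0268° − 0.0235° = +0.0033°.
ΔN = Δφ × 111200 = 66.7 m; ΔE = Δλ × 111200 × cos(53.2059°) = +0.0033 × 111200 × 0.598941 = 219.8 m.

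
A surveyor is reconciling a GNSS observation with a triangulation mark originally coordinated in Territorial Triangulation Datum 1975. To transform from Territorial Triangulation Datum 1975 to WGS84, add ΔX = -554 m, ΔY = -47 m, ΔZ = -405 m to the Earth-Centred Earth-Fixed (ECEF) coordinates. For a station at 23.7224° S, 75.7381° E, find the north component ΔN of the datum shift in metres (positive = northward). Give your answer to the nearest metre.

ΔN = -444 m

The local north axis is (−sin φ cos λ, −sin φ sin λ, cos φ), giving ΔN = -54.907 − 18.326 − 370.780 = -444.01 m.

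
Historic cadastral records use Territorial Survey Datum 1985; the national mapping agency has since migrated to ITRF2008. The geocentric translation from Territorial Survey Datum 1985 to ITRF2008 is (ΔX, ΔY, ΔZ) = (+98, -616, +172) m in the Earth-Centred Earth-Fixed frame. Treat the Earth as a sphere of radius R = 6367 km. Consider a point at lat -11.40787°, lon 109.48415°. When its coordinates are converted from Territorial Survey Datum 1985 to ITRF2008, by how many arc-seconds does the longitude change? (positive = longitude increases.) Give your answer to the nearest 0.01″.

Δλ = 3.74″

sin φ = -0.197792, cos φ = 0.980244, sin λ = 0.942734, cos λ = -0.333546.
East component: ΔE = −sin λ·ΔX + cos λ·ΔY = −(0.942734)(98) + (-0.333546)(-616) = 113.08 m.
1° of latitude spans πR/180 = 111125 m; at latitude φ, 1° of longitude spans that × cos φ = 108929.7 m, so Δλ = 113.08 / 108929.7 × 3600 = 3.737″.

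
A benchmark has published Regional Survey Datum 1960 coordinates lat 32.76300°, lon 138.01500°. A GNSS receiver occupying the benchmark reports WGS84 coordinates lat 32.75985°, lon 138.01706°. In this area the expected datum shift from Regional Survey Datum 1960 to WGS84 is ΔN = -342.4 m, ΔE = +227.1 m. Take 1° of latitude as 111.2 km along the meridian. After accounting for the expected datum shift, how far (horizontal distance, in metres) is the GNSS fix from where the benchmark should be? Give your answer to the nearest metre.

Observed coordinate differences: Δφ = -0.00315°, Δλ = +0.00206°.
Converting to metres (1° lat = 111200 m, cos φ = 0.840916): observed ΔN = -350.3 m, observed ΔE = 192.6 m.
Subtracting the expected shift leaves a residual of -350.3 − (-342.4) = -7.9 m north and 192.6 − (227.1) = -34.5 m east.
Residual distance = √((-7.9)² + (-34.5)²) = 35.4 m.

35 m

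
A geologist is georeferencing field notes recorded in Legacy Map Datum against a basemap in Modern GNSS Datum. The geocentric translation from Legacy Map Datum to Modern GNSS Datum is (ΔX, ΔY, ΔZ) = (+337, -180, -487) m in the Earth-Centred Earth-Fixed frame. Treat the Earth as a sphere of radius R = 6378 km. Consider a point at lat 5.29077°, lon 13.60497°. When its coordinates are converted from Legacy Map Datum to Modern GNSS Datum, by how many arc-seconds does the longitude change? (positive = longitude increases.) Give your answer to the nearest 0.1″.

Δλ = -8.3″

sin φ = 0.092210, cos φ = 0.995740, sin λ = 0.235226, cos λ = 0.971941.
East component: ΔE = −sin λ·ΔX + cos λ·ΔY = −(0.235226)(337) + (0.971941)(-180) = -254.22 m.
1° of latitude spans πR/180 = 111317 m; at latitude φ, 1° of longitude spans that × cos φ = 110842.8 m, so Δλ = -254.22 / 110842.8 × 3600 = -8.257″.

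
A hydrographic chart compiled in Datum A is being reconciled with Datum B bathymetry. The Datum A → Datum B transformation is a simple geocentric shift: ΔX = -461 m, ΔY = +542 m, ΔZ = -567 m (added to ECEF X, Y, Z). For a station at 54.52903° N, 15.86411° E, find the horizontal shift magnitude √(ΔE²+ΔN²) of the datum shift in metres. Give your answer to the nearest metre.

The local east axis at (φ, λ) is (−sin λ, cos λ, 0), so ΔE = −sin(15.86411°)·(-461) + cos(15.86411°)·542 = 647.37 m.
The local north axis is (−sin φ cos λ, −sin φ sin λ, cos φ), giving ΔN = 361.143 − 120.662 − 329.025 = -88.54 m.
Horizontal magnitude = √(ΔE² + ΔN²) = √(647.37² + (-88.54)²) = 653.40 m.

653 m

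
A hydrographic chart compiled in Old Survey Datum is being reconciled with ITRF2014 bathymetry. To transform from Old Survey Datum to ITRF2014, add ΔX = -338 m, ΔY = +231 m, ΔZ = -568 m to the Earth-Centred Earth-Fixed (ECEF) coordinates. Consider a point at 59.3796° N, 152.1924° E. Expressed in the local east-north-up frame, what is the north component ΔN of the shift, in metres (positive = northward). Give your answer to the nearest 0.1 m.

The local north axis is (−sin φ cos λ, −sin φ sin λ, cos φ), giving ΔN = -257.280 − 92.736 − 289.310 = -639.33 m.

ΔN = -639.3 m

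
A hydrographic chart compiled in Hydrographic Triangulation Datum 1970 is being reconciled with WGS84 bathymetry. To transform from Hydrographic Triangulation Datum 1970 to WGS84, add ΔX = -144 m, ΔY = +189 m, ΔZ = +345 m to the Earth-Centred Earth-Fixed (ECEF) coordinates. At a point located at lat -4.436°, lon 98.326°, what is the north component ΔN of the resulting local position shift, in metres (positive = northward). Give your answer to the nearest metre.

At φ = -4.436°, λ = 98.326°: sin φ = -0.077345, cos φ = 0.997004, sin λ = 0.989460, cos λ = -0.144805.
ΔN = −sin φ cos λ·ΔX − sin φ sin λ·ΔY + cos φ·ΔZ = −(-0.077345)(-0.144805)(-144) − (-0.077345)(0.989460)(189) + (0.997004)(345) = 360.04 m.

ΔN = 360 m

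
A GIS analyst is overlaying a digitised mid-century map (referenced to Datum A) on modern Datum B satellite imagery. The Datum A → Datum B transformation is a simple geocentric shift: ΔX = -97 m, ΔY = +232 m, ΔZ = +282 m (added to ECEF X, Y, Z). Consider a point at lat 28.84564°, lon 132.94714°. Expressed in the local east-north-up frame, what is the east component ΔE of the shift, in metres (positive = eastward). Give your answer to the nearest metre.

ΔE = -87 m

The local east axis at (φ, λ) is (−sin λ, cos λ, 0), so ΔE = −sin(132.94714°)·(-97) + cos(132.94714°)·232 = -87.06 m.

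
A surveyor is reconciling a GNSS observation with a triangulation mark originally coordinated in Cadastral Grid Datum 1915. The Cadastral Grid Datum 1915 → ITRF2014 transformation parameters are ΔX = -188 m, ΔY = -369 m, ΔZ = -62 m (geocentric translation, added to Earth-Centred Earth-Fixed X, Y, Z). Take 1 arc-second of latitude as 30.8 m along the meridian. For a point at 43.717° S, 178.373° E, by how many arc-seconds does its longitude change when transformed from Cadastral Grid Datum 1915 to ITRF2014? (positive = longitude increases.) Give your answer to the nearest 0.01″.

sin φ = -0.691097, cos φ = 0.722762, sin λ = 0.028393, cos λ = -0.999597.
East component: ΔE = −sin λ·ΔX + cos λ·ΔY = −(0.028393)(-188) + (-0.999597)(-369) = 374.19 m.
1° of latitude spans 3600 × 30.80 = 110880 m; at latitude φ, 1° of longitude spans that × cos φ = 80139.9 m, so Δλ = 374.19 / 80139.9 × 3600 = 16.809″.

Δλ = 16.81″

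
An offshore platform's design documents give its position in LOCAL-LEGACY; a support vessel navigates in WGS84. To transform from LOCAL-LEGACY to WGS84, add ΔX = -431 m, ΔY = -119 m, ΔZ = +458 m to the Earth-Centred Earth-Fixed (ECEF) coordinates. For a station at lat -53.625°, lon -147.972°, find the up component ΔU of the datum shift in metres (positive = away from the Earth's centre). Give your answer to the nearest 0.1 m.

ΔU = -114.6 m

The local up (radial) axis is (cos φ cos λ, cos φ sin λ, sin φ), giving ΔU = 216.705 + 37.428 − 368.760 = -114.63 m.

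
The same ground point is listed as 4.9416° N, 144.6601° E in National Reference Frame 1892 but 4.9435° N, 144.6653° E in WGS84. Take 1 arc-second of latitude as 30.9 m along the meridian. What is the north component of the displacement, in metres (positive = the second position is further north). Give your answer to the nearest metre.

Δφ = 4.9435° − 4.9416° = +0.0019°; Δλ = 144.6653° − 144.6601° = +0.0052°.
1° of latitude = 3600 × 30.90 = 111240 m.
ΔN = Δφ × 111240 = 211.4 m; ΔE = Δλ × 111240 × cos(4.9416°) = +0.0052 × 111240 × 0.996283 = 576.3 m.

ΔN = 211 m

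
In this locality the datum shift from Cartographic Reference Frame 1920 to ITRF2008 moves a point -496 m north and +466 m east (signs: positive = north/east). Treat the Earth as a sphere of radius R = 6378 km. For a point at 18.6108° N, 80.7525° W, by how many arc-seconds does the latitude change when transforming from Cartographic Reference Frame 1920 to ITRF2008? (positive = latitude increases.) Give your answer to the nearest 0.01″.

Δφ = -16.04″

On a sphere of radius R, 1 rad of latitude = R, so Δφ = ΔN / R = -496.0 / 6378000 = -7.7767e-05 rad = -16.041″.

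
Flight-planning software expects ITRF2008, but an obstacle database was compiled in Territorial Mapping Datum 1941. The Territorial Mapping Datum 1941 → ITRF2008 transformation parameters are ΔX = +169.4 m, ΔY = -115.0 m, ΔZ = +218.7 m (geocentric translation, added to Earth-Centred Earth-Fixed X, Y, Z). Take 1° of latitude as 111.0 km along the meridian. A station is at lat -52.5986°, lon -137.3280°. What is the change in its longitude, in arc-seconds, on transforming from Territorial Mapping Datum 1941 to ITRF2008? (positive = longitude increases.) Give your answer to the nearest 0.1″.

sin φ = -0.794400, cos φ = 0.607395, sin λ = -0.677800, cos λ = -0.735246.
East component: ΔE = −sin λ·ΔX + cos λ·ΔY = −(-0.677800)(169.4) + (-0.735246)(-115.0) = 199.37 m.
1° of latitude spans 111000 m; at latitude φ, 1° of longitude spans that × cos φ = 67420.9 m, so Δλ = 199.37 / 67420.9 × 3600 = 10.646″.

Δλ = 10.6″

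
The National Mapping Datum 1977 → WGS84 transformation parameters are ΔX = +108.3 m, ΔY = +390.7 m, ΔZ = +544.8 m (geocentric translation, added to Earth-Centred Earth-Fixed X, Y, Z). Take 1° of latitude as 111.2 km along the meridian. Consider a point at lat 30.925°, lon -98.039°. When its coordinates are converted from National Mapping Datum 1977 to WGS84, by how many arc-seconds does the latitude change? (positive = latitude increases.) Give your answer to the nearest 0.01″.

Δφ = 21.82″

sin φ = 0.513916, cos φ = 0.857841, sin λ = -0.990173, cos λ = -0.139847.
North component: ΔN = −sin φ cos λ·ΔX − sin φ sin λ·ΔY + cos φ·ΔZ = −(0.513916)(-0.139847)(108.3) − (0.513916)(-0.990173)(390.7) + (0.857841)(544.8) = 673.95 m.
1° of latitude spans 111200 m, so Δφ = 673.95 / 111200 × 3600 = 21.818″.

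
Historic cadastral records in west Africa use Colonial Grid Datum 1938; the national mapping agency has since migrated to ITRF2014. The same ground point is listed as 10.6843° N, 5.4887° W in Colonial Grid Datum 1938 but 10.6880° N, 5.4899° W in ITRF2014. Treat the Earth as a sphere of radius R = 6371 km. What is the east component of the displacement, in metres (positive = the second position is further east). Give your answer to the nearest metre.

ΔE = -131 m

Δφ = 10.6880° − 10.6843° = +0.0037°; Δλ = -5.4899° − -5.4887° = -0.0012°.
1° along a meridian = πR/180 = 111195 m.
ΔN = Δφ × 111195 = 411.4 m; ΔE = Δλ × 111195 × cos(10.6843°) = -0.0012 × 111195 × 0.982664 = -131.1 m.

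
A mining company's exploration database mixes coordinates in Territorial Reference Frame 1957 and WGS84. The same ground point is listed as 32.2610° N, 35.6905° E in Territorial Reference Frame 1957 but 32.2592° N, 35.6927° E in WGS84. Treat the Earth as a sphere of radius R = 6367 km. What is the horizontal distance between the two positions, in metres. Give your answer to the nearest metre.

Δφ = 32.2592° − 32.2610° = -0.0018°; Δλ = 35.6927° − 35.6905° = +0.0022°.
1° along a meridian = πR/180 = 111125 m.
ΔN = Δφ × 111125 = -200.0 m; ΔE = Δλ × 111125 × cos(32.2610°) = +0.0022 × 111125 × 0.845625 = 206.7 m.
Distance = √(ΔE² + ΔN²) = √(206.7² + (-200.0)²) = 287.7 m.

288 m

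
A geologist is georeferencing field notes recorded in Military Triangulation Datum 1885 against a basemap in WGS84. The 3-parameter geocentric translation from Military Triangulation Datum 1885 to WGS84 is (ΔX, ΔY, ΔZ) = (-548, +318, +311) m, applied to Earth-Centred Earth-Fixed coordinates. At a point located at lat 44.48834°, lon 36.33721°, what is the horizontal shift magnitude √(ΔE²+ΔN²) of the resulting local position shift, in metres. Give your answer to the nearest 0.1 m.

At φ = 44.48834°, λ = 36.33721°: sin φ = 0.700764, cos φ = 0.713393, sin λ = 0.592536, cos λ = 0.805544.
ΔE = −sin λ·ΔX + cos λ·ΔY = −(0.592536)·(-548) + (0.805544)·(318) = 580.87 m.
ΔN = −sin φ cos λ·ΔX − sin φ sin λ·ΔY + cos φ·ΔZ = −(0.700764)(0.805544)(-548) − (0.700764)(0.592536)(318) + (0.713393)(311) = 399.17 m.
Horizontal magnitude = √(ΔE² + ΔN²) = √(580.87² + 399.17²) = 704.80 m.

704.8 m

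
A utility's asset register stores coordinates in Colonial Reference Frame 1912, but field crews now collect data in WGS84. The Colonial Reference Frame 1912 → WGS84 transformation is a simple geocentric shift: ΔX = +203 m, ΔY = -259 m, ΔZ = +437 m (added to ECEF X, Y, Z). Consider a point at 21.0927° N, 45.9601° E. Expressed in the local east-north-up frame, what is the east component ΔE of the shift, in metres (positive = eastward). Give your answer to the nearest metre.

The local east axis at (φ, λ) is (−sin λ, cos λ, 0), so ΔE = −sin(45.9601°)·203 + cos(45.9601°)·(-259) = -325.97 m.

ΔE = -326 m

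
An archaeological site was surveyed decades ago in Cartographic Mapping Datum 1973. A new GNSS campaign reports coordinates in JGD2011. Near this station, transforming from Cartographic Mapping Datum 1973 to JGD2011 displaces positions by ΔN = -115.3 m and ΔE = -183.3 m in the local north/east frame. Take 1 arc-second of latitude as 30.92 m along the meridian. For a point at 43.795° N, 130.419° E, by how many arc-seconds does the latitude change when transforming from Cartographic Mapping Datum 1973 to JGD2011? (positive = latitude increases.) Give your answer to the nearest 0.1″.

Δφ = -3.7″

1″ of latitude = 30.92 m, so Δφ = -115.3 / 30.92 = -3.729″.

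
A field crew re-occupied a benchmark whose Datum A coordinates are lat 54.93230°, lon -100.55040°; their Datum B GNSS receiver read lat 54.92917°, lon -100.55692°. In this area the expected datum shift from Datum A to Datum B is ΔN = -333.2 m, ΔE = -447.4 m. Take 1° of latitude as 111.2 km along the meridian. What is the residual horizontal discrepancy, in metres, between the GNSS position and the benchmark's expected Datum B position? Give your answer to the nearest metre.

Observed coordinate differences: Δφ = -0.00313°, Δλ = -0.00652°.
Converting to metres (1° lat = 111200 m, cos φ = 0.574544): observed ΔN = -348.1 m, observed ΔE = -416.6 m.
Subtracting the expected shift leaves a residual of -348.1 − (-333.2) = -14.9 m north and -416.6 − (-447.4) = 30.8 m east.
Residual distance = √((-14.9)² + 30.8²) = 34.2 m.

34 m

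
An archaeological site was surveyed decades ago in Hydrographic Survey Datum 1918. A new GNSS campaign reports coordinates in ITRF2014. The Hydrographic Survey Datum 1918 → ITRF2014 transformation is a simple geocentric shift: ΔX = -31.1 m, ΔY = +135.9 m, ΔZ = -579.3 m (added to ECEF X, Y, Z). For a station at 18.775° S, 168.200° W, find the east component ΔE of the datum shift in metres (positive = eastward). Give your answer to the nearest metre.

ΔE = -139 m

The local east axis at (φ, λ) is (−sin λ, cos λ, 0), so ΔE = −sin(-168.200°)·(-31.1) + cos(-168.200°)·135.9 = -139.39 m.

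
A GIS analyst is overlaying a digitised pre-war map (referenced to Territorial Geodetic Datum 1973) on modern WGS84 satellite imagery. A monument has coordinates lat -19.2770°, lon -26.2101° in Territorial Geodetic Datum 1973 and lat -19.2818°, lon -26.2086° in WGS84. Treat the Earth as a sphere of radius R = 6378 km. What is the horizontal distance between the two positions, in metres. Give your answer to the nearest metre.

Δφ = -19.2818° − -19.2770° = -0.0048°; Δλ = -26.2086° − -26.2101° = +0.0015°.
1° along a meridian = πR/180 = 111317 m.
ΔN = Δφ × 111317 = -534.3 m; ΔE = Δλ × 111317 × cos(-19.2770°) = +0.0015 × 111317 × 0.943934 = 157.6 m.
Distance = √(ΔE² + ΔN²) = √(157.6² + (-534.3)²) = 557.1 m.

557 m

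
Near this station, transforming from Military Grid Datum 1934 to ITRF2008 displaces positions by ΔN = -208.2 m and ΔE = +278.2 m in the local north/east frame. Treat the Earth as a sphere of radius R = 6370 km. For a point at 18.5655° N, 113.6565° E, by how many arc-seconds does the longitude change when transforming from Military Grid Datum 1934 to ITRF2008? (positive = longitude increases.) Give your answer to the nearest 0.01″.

At latitude 18.5655°, cos φ = 0.947960.
One radian of longitude at latitude φ spans R cos φ, so Δλ = ΔE / (R cos φ) = 278.2 / (6370000 × 0.947960) = 4.6071e-05 rad = 9.503″.

Δλ = 9.50″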